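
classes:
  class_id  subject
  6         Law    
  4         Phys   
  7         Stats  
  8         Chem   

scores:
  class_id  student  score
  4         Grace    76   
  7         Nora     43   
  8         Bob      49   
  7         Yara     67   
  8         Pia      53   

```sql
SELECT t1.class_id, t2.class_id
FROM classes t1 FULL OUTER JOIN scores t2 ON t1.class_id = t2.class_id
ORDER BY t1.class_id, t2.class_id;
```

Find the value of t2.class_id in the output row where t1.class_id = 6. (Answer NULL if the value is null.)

FULL OUTER JOIN keeps every row from both sides; unmatched rows get NULL for the other side's columns.
Matching on t1.class_id = t2.class_id.
Matched pairs: 5; unmatched t1 rows kept: 1; unmatched t2 rows kept: 0.

NULL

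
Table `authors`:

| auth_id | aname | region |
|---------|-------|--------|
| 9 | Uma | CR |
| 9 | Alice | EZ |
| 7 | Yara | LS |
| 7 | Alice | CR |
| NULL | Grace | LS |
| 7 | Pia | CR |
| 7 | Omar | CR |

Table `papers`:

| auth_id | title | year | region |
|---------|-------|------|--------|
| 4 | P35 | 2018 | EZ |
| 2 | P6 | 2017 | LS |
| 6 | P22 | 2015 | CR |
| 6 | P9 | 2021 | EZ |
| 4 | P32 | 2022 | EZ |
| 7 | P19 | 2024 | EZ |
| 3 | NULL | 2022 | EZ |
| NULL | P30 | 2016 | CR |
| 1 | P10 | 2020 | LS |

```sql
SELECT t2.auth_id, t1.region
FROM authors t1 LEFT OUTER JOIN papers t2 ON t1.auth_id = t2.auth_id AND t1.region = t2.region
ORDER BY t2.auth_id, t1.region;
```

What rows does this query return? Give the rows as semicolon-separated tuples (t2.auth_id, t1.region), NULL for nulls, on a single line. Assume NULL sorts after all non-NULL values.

(NULL, CR); (NULL, CR); (NULL, CR); (NULL, CR); (NULL, EZ); (NULL, LS); (NULL, LS)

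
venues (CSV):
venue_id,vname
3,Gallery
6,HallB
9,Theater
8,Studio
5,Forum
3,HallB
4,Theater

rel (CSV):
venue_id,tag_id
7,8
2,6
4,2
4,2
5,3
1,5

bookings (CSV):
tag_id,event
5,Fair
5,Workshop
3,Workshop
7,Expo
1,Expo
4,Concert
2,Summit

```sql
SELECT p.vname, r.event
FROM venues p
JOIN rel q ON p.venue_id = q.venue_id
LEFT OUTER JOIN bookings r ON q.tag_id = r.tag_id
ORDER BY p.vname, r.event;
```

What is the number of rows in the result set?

Joins associate left-to-right: venues INNER JOIN rel on venue_id gives 3 intermediate row(s).
Then LEFT JOIN `bookings r` on tag_id: each of those 3 rows is kept; rows whose q.tag_id has no match in r get NULL for r's columns.
Result: 3 row(s).

3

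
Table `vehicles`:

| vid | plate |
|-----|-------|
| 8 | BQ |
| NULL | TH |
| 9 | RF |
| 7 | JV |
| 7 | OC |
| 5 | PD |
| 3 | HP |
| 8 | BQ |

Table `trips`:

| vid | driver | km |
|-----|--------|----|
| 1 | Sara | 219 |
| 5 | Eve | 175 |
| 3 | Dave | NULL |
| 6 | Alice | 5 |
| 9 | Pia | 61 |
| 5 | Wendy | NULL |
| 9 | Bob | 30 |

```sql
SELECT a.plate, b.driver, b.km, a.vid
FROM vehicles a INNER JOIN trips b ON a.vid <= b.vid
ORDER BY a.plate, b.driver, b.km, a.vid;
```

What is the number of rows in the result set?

21

INNER JOIN keeps only pairs where the ON condition holds.
Matching on a.vid <= b.vid. A NULL in a compared column never satisfies the condition.
- a[0] vid=8 → 2 match(es) in b → 2 row(s).
- a[1] vid=NULL → no match; dropped.
- a[2] vid=9 → 2 match(es) in b → 2 row(s).
- a[3] vid=7 → 2 match(es) in b → 2 row(s).
- a[4] vid=7 → 2 match(es) in b → 2 row(s).
- a[5] vid=5 → 5 match(es) in b → 5 row(s).
- a[6] vid=3 → 6 match(es) in b → 6 row(s).
- a[7] vid=8 → 2 match(es) in b → 2 row(s).
Total: 21 rows.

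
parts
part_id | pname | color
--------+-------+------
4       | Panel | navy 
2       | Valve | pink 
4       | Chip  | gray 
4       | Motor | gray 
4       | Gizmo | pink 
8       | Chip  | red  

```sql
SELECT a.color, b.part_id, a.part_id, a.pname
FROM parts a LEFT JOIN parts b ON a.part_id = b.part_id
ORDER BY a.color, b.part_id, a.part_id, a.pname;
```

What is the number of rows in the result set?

18

LEFT JOIN keeps every row from `parts a`; unmatched rows get NULL for `parts b`'s columns.
Matching on a.part_id = b.part_id.
Matched pairs: 18; unmatched a rows kept: 0.
Total: 18 rows.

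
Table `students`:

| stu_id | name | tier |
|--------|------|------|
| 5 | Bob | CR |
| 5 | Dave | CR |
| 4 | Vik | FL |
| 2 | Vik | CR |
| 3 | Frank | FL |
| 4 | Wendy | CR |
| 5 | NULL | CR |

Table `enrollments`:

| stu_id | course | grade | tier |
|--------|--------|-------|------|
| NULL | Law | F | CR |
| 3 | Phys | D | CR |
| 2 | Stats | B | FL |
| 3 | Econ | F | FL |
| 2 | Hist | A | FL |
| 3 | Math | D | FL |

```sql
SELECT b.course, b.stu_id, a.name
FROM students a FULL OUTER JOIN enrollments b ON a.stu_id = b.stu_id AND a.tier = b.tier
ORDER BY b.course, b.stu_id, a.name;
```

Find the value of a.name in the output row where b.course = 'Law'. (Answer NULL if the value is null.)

NULL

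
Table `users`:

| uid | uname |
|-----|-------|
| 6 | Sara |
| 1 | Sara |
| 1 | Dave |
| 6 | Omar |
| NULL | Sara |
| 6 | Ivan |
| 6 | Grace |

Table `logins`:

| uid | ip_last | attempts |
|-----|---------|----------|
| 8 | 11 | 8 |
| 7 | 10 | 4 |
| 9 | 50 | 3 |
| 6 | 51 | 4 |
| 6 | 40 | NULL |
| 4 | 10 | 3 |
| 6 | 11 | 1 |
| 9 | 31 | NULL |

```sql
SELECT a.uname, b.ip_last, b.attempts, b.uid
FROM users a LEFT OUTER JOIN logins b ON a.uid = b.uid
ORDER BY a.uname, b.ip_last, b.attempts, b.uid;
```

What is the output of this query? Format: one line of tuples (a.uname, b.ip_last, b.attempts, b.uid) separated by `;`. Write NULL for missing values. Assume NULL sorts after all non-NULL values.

LEFT JOIN keeps every row from `users`; unmatched rows get NULL for `logins`'s columns.
Matching on a.uid = b.uid. A NULL in a compared column never satisfies the condition.
- a (uid=6) pairs with 3 row(s) of b.
- a (uid=1) has no partner → padded with NULL.
- a (uid=1) has no partner → padded with NULL.
- a (uid=6) pairs with 3 row(s) of b.
- a (uid=NULL) has no partner → padded with NULL.
- a (uid=6) pairs with 3 row(s) of b.
- a (uid=6) pairs with 3 row(s) of b.

(Dave, NULL, NULL, NULL); (Grace, 11, 1, 6); (Grace, 40, NULL, 6); (Grace, 51, 4, 6); (Ivan, 11, 1, 6); (Ivan, 40, NULL, 6); (Ivan, 51, 4, 6); (Omar, 11, 1, 6); (Omar, 40, NULL, 6); (Omar, 51, 4, 6); (Sara, 11, 1, 6); (Sara, 40, NULL, 6); (Sara, 51, 4, 6); (Sara, NULL, NULL, NULL); (Sara, NULL, NULL, NULL)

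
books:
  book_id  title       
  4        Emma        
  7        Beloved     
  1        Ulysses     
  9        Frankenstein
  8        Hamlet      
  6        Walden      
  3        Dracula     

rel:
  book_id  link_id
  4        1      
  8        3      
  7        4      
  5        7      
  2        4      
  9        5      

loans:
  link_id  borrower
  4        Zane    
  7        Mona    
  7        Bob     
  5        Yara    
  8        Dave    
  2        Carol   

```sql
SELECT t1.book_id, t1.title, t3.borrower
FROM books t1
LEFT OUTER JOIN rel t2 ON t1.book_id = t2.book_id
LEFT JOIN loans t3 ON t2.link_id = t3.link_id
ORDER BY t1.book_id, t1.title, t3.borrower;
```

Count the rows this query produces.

7

Joins associate left-to-right: books LEFT JOIN rel on book_id gives 7 intermediate row(s).
Then LEFT JOIN `loans t3` on link_id: each of those 7 rows is kept; rows whose t2.link_id has no match in t3 get NULL for t3's columns.
Result: 7 row(s).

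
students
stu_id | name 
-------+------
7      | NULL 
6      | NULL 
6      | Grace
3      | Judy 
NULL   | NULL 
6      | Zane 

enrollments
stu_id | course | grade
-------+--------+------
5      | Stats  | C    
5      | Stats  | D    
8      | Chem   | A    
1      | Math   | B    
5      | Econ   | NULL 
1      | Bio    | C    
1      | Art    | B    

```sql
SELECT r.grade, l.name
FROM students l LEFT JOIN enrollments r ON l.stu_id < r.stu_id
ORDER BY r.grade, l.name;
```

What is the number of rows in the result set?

9

LEFT JOIN keeps every row from `students`; unmatched rows get NULL for `enrollments`'s columns.
Matching on l.stu_id < r.stu_id. A NULL in a compared column never satisfies the condition.
- l[0] stu_id=7 → 1 match(es) in r → 1 row(s).
- l[1] stu_id=6 → 1 match(es) in r → 1 row(s).
- l[2] stu_id=6 → 1 match(es) in r → 1 row(s).
- l[3] stu_id=3 → 4 match(es) in r → 4 row(s).
- l[4] stu_id=NULL → no match; kept with NULLs on the r side.
- l[5] stu_id=6 → 1 match(es) in r → 1 row(s).
Total: 8 matched + 1 padded = 9 rows.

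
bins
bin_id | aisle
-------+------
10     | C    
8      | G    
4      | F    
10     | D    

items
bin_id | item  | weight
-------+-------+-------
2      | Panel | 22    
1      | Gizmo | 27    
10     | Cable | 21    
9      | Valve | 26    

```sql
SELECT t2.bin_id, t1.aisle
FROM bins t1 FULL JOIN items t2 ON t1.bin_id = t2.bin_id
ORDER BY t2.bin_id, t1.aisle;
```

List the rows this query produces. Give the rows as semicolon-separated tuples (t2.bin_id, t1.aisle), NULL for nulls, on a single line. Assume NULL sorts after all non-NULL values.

(1, NULL); (2, NULL); (9, NULL); (10, C); (10, D); (NULL, F); (NULL, G)

FULL OUTER JOIN keeps every row from both sides; unmatched rows get NULL for the other side's columns.
Matching on t1.bin_id = t2.bin_id.
- t1[0] bin_id=10 → 1 match(es) in t2 → 1 row(s).
- t1[1] bin_id=8 → no match; kept with NULLs on the t2 side.
- t1[2] bin_id=4 → no match; kept with NULLs on the t2 side.
- t1[3] bin_id=10 → 1 match(es) in t2 → 1 row(s).
- 3 row(s) from t2 found no t1 partner → padded with NULL.
After projecting and ordering:
t2.bin_id | t1.aisle
1 | NULL
2 | NULL
9 | NULL
10 | C
10 | D
NULL | F
NULL | G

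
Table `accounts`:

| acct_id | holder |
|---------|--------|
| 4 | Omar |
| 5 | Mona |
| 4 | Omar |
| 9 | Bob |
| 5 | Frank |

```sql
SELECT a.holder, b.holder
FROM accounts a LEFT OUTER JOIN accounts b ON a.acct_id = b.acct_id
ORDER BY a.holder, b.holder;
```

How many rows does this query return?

9

LEFT JOIN keeps every row from `accounts a`; unmatched rows get NULL for `accounts b`'s columns.
Matching on a.acct_id = b.acct_id.
- a row (acct_id=4): matches 2 b row(s) → 2 output row(s).
- a row (acct_id=5): matches 2 b row(s) → 2 output row(s).
- a row (acct_id=4): matches 2 b row(s) → 2 output row(s).
- a row (acct_id=9): matches 1 b row(s) → 1 output row(s).
- a row (acct_id=5): matches 2 b row(s) → 2 output row(s).
Total: 9 rows.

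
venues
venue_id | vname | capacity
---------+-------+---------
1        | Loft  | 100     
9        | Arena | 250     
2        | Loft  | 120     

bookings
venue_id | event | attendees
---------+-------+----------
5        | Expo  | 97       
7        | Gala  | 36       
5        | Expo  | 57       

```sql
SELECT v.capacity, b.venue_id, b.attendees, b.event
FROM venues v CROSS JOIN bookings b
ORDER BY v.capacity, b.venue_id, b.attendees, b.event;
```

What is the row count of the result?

CROSS JOIN pairs every row of `venues` with every row of `bookings`: 3 × 3 = 9 rows.

9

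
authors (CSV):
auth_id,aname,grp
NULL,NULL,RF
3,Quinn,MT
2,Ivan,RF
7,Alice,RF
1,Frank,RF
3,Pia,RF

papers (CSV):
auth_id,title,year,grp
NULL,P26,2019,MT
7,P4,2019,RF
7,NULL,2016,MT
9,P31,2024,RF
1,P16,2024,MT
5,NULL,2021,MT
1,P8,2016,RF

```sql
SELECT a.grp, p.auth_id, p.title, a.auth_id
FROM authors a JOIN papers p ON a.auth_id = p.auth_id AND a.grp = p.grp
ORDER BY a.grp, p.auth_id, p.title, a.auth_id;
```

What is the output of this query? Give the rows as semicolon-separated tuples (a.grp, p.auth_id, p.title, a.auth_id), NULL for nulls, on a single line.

INNER JOIN keeps only pairs where the ON condition holds.
Matching on a.auth_id = p.auth_id AND a.grp = p.grp. A NULL in a compared column never satisfies the condition.
Matched pairs: 2.

(RF, 1, P8, 1); (RF, 7, P4, 7)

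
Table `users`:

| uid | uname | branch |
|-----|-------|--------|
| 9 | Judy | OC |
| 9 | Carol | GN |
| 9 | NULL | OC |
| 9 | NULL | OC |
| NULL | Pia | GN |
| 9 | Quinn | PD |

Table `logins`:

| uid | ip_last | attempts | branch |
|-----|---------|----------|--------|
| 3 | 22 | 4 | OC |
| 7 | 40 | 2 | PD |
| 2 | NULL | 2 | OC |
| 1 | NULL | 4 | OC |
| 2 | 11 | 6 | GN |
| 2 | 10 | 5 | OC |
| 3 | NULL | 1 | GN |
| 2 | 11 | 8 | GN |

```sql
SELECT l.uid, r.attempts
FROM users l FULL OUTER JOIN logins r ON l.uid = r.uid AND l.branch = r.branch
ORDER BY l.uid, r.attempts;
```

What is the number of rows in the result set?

FULL OUTER JOIN keeps every row from both sides; unmatched rows get NULL for the other side's columns.
Matching on l.uid = r.uid AND l.branch = r.branch. A NULL in a compared column never satisfies the condition.
Matched pairs: 0; unmatched l rows kept: 6; unmatched r rows kept: 8.
Total: 0 matched + 14 padded = 14 rows.

14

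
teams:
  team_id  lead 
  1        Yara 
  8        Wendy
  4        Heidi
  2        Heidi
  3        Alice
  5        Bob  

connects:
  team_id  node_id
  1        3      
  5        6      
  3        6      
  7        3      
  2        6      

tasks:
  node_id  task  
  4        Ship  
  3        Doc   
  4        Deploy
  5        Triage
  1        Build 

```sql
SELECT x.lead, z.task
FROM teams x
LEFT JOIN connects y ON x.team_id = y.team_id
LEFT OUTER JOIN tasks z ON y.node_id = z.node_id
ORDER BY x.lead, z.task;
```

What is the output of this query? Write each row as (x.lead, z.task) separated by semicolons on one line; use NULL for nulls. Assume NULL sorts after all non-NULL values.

(Alice, NULL); (Bob, NULL); (Heidi, NULL); (Heidi, NULL); (Wendy, NULL); (Yara, Doc)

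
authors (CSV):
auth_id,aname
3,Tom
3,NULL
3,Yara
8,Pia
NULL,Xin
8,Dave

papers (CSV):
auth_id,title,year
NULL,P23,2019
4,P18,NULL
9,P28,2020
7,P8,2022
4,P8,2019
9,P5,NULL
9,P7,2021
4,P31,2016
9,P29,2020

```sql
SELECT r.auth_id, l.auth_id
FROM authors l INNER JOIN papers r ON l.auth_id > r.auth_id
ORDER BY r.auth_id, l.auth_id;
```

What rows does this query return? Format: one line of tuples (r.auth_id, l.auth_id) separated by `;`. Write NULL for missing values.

(4, 8); (4, 8); (4, 8); (4, 8); (4, 8); (4, 8); (7, 8); (7, 8)

INNER JOIN keeps only pairs where the ON condition holds.
Matching on l.auth_id > r.auth_id. A NULL in a compared column never satisfies the condition.
- l (auth_id=3) has no partner → excluded.
- l (auth_id=3) has no partner → excluded.
- l (auth_id=3) has no partner → excluded.
- l (auth_id=8) pairs with 4 row(s) of r.
- l (auth_id=NULL) has no partner → excluded.
- l (auth_id=8) pairs with 4 row(s) of r.
After projecting and ordering:
r.auth_id | l.auth_id
4 | 8
4 | 8
4 | 8
4 | 8
4 | 8
4 | 8
7 | 8
7 | 8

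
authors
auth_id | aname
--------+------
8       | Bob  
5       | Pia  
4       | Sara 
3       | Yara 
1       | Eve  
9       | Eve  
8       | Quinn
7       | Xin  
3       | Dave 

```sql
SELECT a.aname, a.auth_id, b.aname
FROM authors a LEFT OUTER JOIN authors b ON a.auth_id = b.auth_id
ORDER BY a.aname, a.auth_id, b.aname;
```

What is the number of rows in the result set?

LEFT JOIN keeps every row from `authors a`; unmatched rows get NULL for `authors b`'s columns.
Matching on a.auth_id = b.auth_id.
Matched pairs: 13; unmatched a rows kept: 0.
Total: 13 rows.

13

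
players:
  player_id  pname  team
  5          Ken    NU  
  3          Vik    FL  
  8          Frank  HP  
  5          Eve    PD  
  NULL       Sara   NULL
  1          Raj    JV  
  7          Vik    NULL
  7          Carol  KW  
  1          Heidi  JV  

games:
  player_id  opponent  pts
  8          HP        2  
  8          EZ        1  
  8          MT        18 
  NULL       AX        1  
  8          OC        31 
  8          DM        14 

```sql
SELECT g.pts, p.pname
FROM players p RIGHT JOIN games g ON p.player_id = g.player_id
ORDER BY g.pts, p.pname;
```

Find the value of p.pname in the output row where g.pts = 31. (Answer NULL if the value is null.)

Frank

RIGHT JOIN keeps every row from `games`; unmatched rows get NULL for `players`'s columns.
Matching on p.player_id = g.player_id. A NULL in a compared column never satisfies the condition.
- p[0] player_id=5 → no match.
- p[1] player_id=3 → no match.
- p[2] player_id=8 → 5 match(es) in g → 5 row(s).
- p[3] player_id=5 → no match.
- p[4] player_id=NULL → no match.
- p[5] player_id=1 → no match.
- p[6] player_id=7 → no match.
- p[7] player_id=7 → no match.
- p[8] player_id=1 → no match.
- plus 1 unmatched g row(s), each kept with NULL p columns.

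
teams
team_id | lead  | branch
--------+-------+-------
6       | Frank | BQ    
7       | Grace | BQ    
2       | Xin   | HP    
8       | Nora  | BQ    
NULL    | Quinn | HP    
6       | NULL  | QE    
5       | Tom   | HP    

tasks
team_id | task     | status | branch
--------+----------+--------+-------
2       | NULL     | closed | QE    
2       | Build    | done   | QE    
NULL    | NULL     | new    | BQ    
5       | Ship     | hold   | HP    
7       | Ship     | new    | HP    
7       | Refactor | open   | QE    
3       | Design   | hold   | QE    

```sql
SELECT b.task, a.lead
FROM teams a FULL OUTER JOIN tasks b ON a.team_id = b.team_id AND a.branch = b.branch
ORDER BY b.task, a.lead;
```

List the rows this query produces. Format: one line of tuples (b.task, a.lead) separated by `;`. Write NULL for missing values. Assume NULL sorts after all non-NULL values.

FULL OUTER JOIN keeps every row from both sides; unmatched rows get NULL for the other side's columns.
Matching on a.team_id = b.team_id AND a.branch = b.branch. A NULL in a compared column never satisfies the condition.
- a[0] team_id=6, branch=BQ → no match; kept with NULLs on the b side.
- a[1] team_id=7, branch=BQ → no match; kept with NULLs on the b side.
- a[2] team_id=2, branch=HP → no match; kept with NULLs on the b side.
- a[3] team_id=8, branch=BQ → no match; kept with NULLs on the b side.
- a[4] team_id=NULL, branch=HP → no match; kept with NULLs on the b side.
- a[5] team_id=6, branch=QE → no match; kept with NULLs on the b side.
- a[6] team_id=5, branch=HP → 1 match(es) in b → 1 row(s).
- 6 b row(s) had no a match → kept, a columns NULL.

(Build, NULL); (Design, NULL); (Refactor, NULL); (Ship, Tom); (Ship, NULL); (NULL, Frank); (NULL, Grace); (NULL, Nora); (NULL, Quinn); (NULL, Xin); (NULL, NULL); (NULL, NULL); (NULL, NULL)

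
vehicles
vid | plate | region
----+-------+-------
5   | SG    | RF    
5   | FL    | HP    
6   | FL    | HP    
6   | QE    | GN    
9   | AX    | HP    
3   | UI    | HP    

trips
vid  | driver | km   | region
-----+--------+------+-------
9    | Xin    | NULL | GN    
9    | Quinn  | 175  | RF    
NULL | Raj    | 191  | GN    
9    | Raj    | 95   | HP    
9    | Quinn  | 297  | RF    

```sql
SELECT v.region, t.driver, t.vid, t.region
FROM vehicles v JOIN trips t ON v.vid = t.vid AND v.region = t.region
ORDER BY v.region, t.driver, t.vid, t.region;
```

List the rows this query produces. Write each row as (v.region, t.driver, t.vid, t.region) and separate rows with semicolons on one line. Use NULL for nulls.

INNER JOIN keeps only pairs where the ON condition holds.
Matching on v.vid = t.vid AND v.region = t.region. A NULL in a compared column never satisfies the condition.
Matched pairs: 1.

(HP, Raj, 9, HP)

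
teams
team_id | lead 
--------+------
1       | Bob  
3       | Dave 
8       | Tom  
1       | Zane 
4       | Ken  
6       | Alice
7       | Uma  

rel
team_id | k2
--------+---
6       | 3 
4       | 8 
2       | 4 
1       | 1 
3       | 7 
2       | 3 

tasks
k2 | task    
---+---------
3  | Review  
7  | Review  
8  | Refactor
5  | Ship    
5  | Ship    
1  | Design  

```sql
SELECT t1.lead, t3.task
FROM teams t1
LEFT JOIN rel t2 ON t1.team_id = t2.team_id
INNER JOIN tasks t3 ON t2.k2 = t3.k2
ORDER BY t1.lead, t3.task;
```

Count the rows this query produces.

Evaluate left to right. First `teams t1 LEFT JOIN rel t2` on team_id: 7 row(s).
Then INNER JOIN `tasks t3` on k2: keep only rows whose t2.k2 appears in t3.
Result: 5 row(s).

5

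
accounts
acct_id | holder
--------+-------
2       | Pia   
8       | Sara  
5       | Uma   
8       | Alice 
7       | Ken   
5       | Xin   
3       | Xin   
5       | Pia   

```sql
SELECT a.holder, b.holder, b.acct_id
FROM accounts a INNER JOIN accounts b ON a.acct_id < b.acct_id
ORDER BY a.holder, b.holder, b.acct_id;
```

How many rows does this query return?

24

INNER JOIN keeps only pairs where the ON condition holds.
Matching on a.acct_id < b.acct_id.
- a[0] acct_id=2 → 7 match(es) in b → 7 row(s).
- a[1] acct_id=8 → no match; dropped.
- a[2] acct_id=5 → 3 match(es) in b → 3 row(s).
- a[3] acct_id=8 → no match; dropped.
- a[4] acct_id=7 → 2 match(es) in b → 2 row(s).
- a[5] acct_id=5 → 3 match(es) in b → 3 row(s).
- a[6] acct_id=3 → 6 match(es) in b → 6 row(s).
- a[7] acct_id=5 → 3 match(es) in b → 3 row(s).
Total: 24 rows.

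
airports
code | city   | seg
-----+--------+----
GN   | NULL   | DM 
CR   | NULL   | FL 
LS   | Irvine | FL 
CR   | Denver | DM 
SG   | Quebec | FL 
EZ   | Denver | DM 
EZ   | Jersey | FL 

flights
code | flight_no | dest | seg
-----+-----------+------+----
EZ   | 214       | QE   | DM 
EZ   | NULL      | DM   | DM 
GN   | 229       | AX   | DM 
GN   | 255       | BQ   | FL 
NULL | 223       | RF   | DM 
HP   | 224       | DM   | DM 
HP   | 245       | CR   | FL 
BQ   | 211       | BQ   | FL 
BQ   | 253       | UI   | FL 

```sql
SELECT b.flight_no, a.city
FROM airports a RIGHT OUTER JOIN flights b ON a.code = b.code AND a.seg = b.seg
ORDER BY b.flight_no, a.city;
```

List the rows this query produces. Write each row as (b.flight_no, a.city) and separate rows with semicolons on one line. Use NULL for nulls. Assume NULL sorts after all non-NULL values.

RIGHT JOIN keeps every row from `flights`; unmatched rows get NULL for `airports`'s columns.
Matching on a.code = b.code AND a.seg = b.seg. A NULL in a compared column never satisfies the condition.
Matched pairs: 3; unmatched b rows kept: 6.

(211, NULL); (214, Denver); (223, NULL); (224, NULL); (229, NULL); (245, NULL); (253, NULL); (255, NULL); (NULL, Denver)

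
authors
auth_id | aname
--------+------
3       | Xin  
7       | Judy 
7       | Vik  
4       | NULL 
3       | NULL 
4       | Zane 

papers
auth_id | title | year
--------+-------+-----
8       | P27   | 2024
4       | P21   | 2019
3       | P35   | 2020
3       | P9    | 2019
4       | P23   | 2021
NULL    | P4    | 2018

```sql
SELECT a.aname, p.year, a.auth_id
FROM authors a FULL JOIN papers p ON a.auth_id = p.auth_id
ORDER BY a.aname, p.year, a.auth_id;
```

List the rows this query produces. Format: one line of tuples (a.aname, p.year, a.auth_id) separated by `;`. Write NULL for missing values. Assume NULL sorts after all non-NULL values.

(Judy, NULL, 7); (Vik, NULL, 7); (Xin, 2019, 3); (Xin, 2020, 3); (Zane, 2019, 4); (Zane, 2021, 4); (NULL, 2018, NULL); (NULL, 2019, 3); (NULL, 2019, 4); (NULL, 2020, 3); (NULL, 2021, 4); (NULL, 2024, NULL)

FULL OUTER JOIN keeps every row from both sides; unmatched rows get NULL for the other side's columns.
Matching on a.auth_id = p.auth_id. A NULL in a compared column never satisfies the condition.
Matched pairs: 8; unmatched a rows kept: 2; unmatched p rows kept: 2.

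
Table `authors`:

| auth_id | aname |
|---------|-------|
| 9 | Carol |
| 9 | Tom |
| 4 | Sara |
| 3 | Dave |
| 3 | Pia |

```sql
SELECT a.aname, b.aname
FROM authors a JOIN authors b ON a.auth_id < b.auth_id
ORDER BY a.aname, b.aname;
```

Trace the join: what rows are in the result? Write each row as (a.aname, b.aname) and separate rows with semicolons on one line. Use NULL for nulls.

INNER JOIN keeps only pairs where the ON condition holds.
Matching on a.auth_id < b.auth_id.
- a row (auth_id=9): no match → dropped.
- a row (auth_id=9): no match → dropped.
- a row (auth_id=4): matches 2 b row(s) → 2 output row(s).
- a row (auth_id=3): matches 3 b row(s) → 3 output row(s).
- a row (auth_id=3): matches 3 b row(s) → 3 output row(s).
After projecting and ordering:
a.aname | b.aname
Dave | Carol
Dave | Sara
Dave | Tom
Pia | Carol
Pia | Sara
Pia | Tom
Sara | Carol
Sara | Tom

(Dave, Carol); (Dave, Sara); (Dave, Tom); (Pia, Carol); (Pia, Sara); (Pia, Tom); (Sara, Carol); (Sara, Tom)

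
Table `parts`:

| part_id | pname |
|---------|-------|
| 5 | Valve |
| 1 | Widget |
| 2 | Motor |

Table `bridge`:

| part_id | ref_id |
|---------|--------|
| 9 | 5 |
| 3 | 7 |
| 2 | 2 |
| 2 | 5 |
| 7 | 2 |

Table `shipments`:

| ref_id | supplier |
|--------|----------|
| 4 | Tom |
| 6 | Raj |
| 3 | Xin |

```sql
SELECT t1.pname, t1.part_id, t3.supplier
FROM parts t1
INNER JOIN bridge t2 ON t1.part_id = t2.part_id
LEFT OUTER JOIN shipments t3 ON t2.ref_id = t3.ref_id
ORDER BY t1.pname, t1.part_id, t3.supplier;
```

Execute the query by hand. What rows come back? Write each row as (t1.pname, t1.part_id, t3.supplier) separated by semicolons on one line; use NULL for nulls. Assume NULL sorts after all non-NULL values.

Evaluate left to right. First `parts t1 INNER JOIN bridge t2` on part_id: 2 row(s).
Then LEFT JOIN `shipments t3` on ref_id: each of those 2 rows is kept; rows whose t2.ref_id has no match in t3 get NULL for t3's columns.

(Motor, 2, NULL); (Motor, 2, NULL)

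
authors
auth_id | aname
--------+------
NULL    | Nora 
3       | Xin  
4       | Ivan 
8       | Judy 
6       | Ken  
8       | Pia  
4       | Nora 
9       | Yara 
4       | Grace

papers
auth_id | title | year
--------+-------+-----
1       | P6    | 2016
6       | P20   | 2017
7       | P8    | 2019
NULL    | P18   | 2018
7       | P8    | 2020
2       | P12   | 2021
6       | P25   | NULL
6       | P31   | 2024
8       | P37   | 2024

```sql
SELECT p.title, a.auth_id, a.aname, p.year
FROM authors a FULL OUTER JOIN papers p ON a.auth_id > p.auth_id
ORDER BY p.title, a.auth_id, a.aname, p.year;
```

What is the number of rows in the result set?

FULL OUTER JOIN keeps every row from both sides; unmatched rows get NULL for the other side's columns.
Matching on a.auth_id > p.auth_id. A NULL in a compared column never satisfies the condition.
- a[0] auth_id=NULL → no match; kept with NULLs on the p side.
- a[1] auth_id=3 → 2 match(es) in p → 2 row(s).
- a[2] auth_id=4 → 2 match(es) in p → 2 row(s).
- a[3] auth_id=8 → 7 match(es) in p → 7 row(s).
- a[4] auth_id=6 → 2 match(es) in p → 2 row(s).
- a[5] auth_id=8 → 7 match(es) in p → 7 row(s).
- a[6] auth_id=4 → 2 match(es) in p → 2 row(s).
- a[7] auth_id=9 → 8 match(es) in p → 8 row(s).
- a[8] auth_id=4 → 2 match(es) in p → 2 row(s).
- 1 p row(s) had no a match → kept, a columns NULL.
Total: 32 matched + 2 padded = 34 rows.

34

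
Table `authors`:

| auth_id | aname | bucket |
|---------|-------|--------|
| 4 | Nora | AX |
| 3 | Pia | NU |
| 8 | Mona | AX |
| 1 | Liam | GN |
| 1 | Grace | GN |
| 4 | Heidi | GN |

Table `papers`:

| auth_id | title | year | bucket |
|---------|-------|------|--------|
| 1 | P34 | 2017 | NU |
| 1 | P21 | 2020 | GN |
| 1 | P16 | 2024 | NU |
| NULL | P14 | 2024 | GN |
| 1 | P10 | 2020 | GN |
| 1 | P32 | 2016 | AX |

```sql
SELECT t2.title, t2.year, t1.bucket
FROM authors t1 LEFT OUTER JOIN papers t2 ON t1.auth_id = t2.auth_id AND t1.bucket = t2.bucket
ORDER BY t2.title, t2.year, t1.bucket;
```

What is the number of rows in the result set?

LEFT JOIN keeps every row from `authors`; unmatched rows get NULL for `papers`'s columns.
Matching on t1.auth_id = t2.auth_id AND t1.bucket = t2.bucket. A NULL in a compared column never satisfies the condition.
Matched pairs: 4; unmatched t1 rows kept: 4.
Total: 4 matched + 4 padded = 8 rows.

8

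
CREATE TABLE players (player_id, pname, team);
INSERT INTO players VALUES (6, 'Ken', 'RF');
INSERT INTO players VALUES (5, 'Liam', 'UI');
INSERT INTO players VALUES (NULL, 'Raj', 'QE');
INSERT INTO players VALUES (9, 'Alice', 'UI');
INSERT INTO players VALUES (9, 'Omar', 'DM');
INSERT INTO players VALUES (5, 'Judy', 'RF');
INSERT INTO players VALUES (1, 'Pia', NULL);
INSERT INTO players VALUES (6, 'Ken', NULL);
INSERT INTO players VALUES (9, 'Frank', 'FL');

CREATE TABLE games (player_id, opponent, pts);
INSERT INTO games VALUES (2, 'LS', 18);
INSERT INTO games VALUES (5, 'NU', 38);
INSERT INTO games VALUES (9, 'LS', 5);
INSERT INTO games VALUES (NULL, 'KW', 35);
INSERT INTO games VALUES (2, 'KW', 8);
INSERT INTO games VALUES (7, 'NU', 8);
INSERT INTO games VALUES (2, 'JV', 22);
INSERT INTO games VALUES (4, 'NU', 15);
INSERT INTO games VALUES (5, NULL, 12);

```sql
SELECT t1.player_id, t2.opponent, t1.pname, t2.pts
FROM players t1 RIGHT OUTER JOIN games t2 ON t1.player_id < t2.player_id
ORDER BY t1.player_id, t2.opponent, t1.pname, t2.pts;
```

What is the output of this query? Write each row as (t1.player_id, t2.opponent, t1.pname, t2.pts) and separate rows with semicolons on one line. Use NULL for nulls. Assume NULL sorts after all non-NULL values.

RIGHT JOIN keeps every row from `games`; unmatched rows get NULL for `players`'s columns.
Matching on t1.player_id < t2.player_id. A NULL in a compared column never satisfies the condition.
- t1 (player_id=6) pairs with 2 row(s) of t2.
- t1 (player_id=5) pairs with 2 row(s) of t2.
- t1 (player_id=NULL) has no partner in t2.
- t1 (player_id=9) has no partner in t2.
- t1 (player_id=9) has no partner in t2.
- t1 (player_id=5) pairs with 2 row(s) of t2.
- t1 (player_id=1) pairs with 8 row(s) of t2.
- t1 (player_id=6) pairs with 2 row(s) of t2.
- t1 (player_id=9) has no partner in t2.
- 1 row(s) from t2 found no t1 partner → padded with NULL.

(1, JV, Pia, 22); (1, KW, Pia, 8); (1, LS, Pia, 5); (1, LS, Pia, 18); (1, NU, Pia, 8); (1, NU, Pia, 15); (1, NU, Pia, 38); (1, NULL, Pia, 12); (5, LS, Judy, 5); (5, LS, Liam, 5); (5, NU, Judy, 8); (5, NU, Liam, 8); (6, LS, Ken, 5); (6, LS, Ken, 5); (6, NU, Ken, 8); (6, NU, Ken, 8); (NULL, KW, NULL, 35)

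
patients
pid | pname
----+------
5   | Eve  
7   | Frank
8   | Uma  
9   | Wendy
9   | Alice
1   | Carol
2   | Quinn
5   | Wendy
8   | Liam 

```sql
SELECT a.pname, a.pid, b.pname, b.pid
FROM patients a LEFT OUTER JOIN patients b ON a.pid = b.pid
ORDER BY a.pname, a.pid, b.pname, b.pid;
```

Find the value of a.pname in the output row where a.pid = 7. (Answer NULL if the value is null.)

LEFT JOIN keeps every row from `patients a`; unmatched rows get NULL for `patients b`'s columns.
Matching on a.pid = b.pid.
- a row (pid=5): matches 2 b row(s) → 2 output row(s).
- a row (pid=7): matches 1 b row(s) → 1 output row(s).
- a row (pid=8): matches 2 b row(s) → 2 output row(s).
- a row (pid=9): matches 2 b row(s) → 2 output row(s).
- a row (pid=9): matches 2 b row(s) → 2 output row(s).
- a row (pid=1): matches 1 b row(s) → 1 output row(s).
- a row (pid=2): matches 1 b row(s) → 1 output row(s).
- a row (pid=5): matches 2 b row(s) → 2 output row(s).
- a row (pid=8): matches 2 b row(s) → 2 output row(s).

Frank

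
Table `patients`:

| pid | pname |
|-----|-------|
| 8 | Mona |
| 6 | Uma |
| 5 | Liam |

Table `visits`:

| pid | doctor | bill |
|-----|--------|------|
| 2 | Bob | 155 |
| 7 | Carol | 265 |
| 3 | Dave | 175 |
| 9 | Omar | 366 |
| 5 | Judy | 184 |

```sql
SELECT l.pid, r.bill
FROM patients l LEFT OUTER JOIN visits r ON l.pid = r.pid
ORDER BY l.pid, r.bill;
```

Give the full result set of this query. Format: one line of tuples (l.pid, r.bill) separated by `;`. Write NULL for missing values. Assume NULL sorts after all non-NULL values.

(5, 184); (6, NULL); (8, NULL)

LEFT JOIN keeps every row from `patients`; unmatched rows get NULL for `visits`'s columns.
Matching on l.pid = r.pid.
Matched pairs: 1; unmatched l rows kept: 2.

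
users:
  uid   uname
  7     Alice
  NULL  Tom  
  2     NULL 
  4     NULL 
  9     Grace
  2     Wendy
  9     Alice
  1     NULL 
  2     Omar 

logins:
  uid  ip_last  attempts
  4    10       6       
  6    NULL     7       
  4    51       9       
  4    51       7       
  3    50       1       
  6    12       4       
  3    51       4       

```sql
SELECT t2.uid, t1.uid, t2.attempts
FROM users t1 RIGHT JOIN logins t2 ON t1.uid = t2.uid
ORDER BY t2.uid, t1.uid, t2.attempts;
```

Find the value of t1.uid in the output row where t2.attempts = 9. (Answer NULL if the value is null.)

RIGHT JOIN keeps every row from `logins`; unmatched rows get NULL for `users`'s columns.
Matching on t1.uid = t2.uid. A NULL in a compared column never satisfies the condition.
- t1 row (uid=7): no match.
- t1 row (uid=NULL): no match.
- t1 row (uid=2): no match.
- t1 row (uid=4): matches 3 t2 row(s) → 3 output row(s).
- t1 row (uid=9): no match.
- t1 row (uid=2): no match.
- t1 row (uid=9): no match.
- t1 row (uid=1): no match.
- t1 row (uid=2): no match.
- 4 row(s) from t2 found no t1 partner → padded with NULL.

4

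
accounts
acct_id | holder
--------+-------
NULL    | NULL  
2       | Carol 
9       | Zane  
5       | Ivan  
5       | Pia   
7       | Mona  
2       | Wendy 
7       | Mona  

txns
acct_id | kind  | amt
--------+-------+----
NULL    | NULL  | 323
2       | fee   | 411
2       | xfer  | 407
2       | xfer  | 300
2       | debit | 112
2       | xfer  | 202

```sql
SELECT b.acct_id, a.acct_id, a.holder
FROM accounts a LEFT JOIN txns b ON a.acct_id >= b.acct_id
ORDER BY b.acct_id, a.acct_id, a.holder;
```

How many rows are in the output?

LEFT JOIN keeps every row from `accounts`; unmatched rows get NULL for `txns`'s columns.
Matching on a.acct_id >= b.acct_id. A NULL in a compared column never satisfies the condition.
- acct_id=NULL: no b row matches, row kept with b columns NULL.
- acct_id=2: 5 matching b row(s), so 5 row(s) emitted.
- acct_id=9: 5 matching b row(s), so 5 row(s) emitted.
- acct_id=5: 5 matching b row(s), so 5 row(s) emitted.
- acct_id=5: 5 matching b row(s), so 5 row(s) emitted.
- acct_id=7: 5 matching b row(s), so 5 row(s) emitted.
- acct_id=2: 5 matching b row(s), so 5 row(s) emitted.
- acct_id=7: 5 matching b row(s), so 5 row(s) emitted.
Total: 35 matched + 1 padded = 36 rows.

36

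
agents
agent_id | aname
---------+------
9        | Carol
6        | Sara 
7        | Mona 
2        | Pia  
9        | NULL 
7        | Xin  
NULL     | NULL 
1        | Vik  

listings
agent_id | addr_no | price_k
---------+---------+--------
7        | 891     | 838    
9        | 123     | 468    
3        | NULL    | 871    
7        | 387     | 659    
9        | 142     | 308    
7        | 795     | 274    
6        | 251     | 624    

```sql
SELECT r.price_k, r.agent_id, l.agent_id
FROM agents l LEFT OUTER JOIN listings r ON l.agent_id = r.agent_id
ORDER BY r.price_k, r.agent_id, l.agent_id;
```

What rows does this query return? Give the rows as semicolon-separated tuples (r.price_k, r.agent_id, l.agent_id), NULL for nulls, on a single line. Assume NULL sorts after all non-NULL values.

LEFT JOIN keeps every row from `agents`; unmatched rows get NULL for `listings`'s columns.
Matching on l.agent_id = r.agent_id. A NULL in a compared column never satisfies the condition.
- l row (agent_id=9): matches 2 r row(s) → 2 output row(s).
- l row (agent_id=6): matches 1 r row(s) → 1 output row(s).
- l row (agent_id=7): matches 3 r row(s) → 3 output row(s).
- l row (agent_id=2): no match → kept, r columns NULL.
- l row (agent_id=9): matches 2 r row(s) → 2 output row(s).
- l row (agent_id=7): matches 3 r row(s) → 3 output row(s).
- l row (agent_id=NULL): no match → kept, r columns NULL.
- l row (agent_id=1): no match → kept, r columns NULL.

(274, 7, 7); (274, 7, 7); (308, 9, 9); (308, 9, 9); (468, 9, 9); (468, 9, 9); (624, 6, 6); (659, 7, 7); (659, 7, 7); (838, 7, 7); (838, 7, 7); (NULL, NULL, 1); (NULL, NULL, 2); (NULL, NULL, NULL)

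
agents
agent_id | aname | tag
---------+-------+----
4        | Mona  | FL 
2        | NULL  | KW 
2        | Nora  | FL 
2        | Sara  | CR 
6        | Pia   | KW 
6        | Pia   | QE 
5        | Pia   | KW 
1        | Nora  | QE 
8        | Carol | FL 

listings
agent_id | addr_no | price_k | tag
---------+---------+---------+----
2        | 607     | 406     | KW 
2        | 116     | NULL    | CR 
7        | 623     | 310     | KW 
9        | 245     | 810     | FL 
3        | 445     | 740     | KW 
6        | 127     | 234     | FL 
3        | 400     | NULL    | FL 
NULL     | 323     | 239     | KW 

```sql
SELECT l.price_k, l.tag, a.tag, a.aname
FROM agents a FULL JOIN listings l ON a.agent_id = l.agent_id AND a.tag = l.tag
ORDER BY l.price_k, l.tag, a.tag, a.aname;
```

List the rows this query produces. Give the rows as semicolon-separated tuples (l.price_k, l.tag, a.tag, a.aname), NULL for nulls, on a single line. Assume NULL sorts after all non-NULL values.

(234, FL, NULL, NULL); (239, KW, NULL, NULL); (310, KW, NULL, NULL); (406, KW, KW, NULL); (740, KW, NULL, NULL); (810, FL, NULL, NULL); (NULL, CR, CR, Sara); (NULL, FL, NULL, NULL); (NULL, NULL, FL, Carol); (NULL, NULL, FL, Mona); (NULL, NULL, FL, Nora); (NULL, NULL, KW, Pia); (NULL, NULL, KW, Pia); (NULL, NULL, QE, Nora); (NULL, NULL, QE, Pia)

FULL OUTER JOIN keeps every row from both sides; unmatched rows get NULL for the other side's columns.
Matching on a.agent_id = l.agent_id AND a.tag = l.tag. A NULL in a compared column never satisfies the condition.
- agent_id=4, tag=FL: no l row matches, row kept with l columns NULL.
- agent_id=2, tag=KW: 1 matching l row(s), so 1 row(s) emitted.
- agent_id=2, tag=FL: no l row matches, row kept with l columns NULL.
- agent_id=2, tag=CR: 1 matching l row(s), so 1 row(s) emitted.
- agent_id=6, tag=KW: no l row matches, row kept with l columns NULL.
- agent_id=6, tag=QE: no l row matches, row kept with l columns NULL.
- agent_id=5, tag=KW: no l row matches, row kept with l columns NULL.
- agent_id=1, tag=QE: no l row matches, row kept with l columns NULL.
- agent_id=8, tag=FL: no l row matches, row kept with l columns NULL.
- plus 6 unmatched l row(s), each kept with NULL a columns.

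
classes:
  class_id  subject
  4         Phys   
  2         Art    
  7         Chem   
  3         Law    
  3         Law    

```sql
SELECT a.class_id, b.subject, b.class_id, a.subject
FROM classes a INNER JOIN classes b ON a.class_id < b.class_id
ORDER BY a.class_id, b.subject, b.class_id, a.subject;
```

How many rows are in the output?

9

INNER JOIN keeps only pairs where the ON condition holds.
Matching on a.class_id < b.class_id.
- a[0] class_id=4 → 1 match(es) in b → 1 row(s).
- a[1] class_id=2 → 4 match(es) in b → 4 row(s).
- a[2] class_id=7 → no match; dropped.
- a[3] class_id=3 → 2 match(es) in b → 2 row(s).
- a[4] class_id=3 → 2 match(es) in b → 2 row(s).
Total: 9 rows.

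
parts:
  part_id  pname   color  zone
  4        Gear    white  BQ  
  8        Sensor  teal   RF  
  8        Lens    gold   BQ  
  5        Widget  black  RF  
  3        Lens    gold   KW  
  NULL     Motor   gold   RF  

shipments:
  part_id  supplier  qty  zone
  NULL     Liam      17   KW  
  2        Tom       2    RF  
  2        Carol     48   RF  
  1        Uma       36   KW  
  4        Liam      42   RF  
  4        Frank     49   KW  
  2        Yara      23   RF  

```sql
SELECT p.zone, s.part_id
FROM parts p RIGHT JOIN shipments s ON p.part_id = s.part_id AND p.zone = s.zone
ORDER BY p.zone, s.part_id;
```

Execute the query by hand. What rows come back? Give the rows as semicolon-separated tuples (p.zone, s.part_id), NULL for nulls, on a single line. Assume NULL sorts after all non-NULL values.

(NULL, 1); (NULL, 2); (NULL, 2); (NULL, 2); (NULL, 4); (NULL, 4); (NULL, NULL)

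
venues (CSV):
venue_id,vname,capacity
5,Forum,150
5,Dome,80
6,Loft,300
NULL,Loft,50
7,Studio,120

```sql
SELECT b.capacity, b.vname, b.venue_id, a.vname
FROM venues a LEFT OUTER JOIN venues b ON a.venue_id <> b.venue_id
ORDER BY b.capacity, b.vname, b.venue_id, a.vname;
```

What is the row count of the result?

LEFT JOIN keeps every row from `venues a`; unmatched rows get NULL for `venues b`'s columns.
Matching on a.venue_id <> b.venue_id. A NULL in a compared column never satisfies the condition.
- a row (venue_id=5): matches 2 b row(s) → 2 output row(s).
- a row (venue_id=5): matches 2 b row(s) → 2 output row(s).
- a row (venue_id=6): matches 3 b row(s) → 3 output row(s).
- a row (venue_id=NULL): no match → kept, b columns NULL.
- a row (venue_id=7): matches 3 b row(s) → 3 output row(s).
Total: 10 matched + 1 padded = 11 rows.

11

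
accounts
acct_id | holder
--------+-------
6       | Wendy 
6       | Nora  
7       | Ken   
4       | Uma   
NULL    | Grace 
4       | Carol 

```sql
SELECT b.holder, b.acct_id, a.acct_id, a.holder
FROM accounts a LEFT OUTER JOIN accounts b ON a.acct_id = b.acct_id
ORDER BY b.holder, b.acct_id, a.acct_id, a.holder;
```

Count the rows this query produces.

LEFT JOIN keeps every row from `accounts a`; unmatched rows get NULL for `accounts b`'s columns.
Matching on a.acct_id = b.acct_id. A NULL in a compared column never satisfies the condition.
- a (acct_id=6) pairs with 2 row(s) of b.
- a (acct_id=6) pairs with 2 row(s) of b.
- a (acct_id=7) pairs with 1 row(s) of b.
- a (acct_id=4) pairs with 2 row(s) of b.
- a (acct_id=NULL) has no partner → padded with NULL.
- a (acct_id=4) pairs with 2 row(s) of b.
Total: 9 matched + 1 padded = 10 rows.

10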